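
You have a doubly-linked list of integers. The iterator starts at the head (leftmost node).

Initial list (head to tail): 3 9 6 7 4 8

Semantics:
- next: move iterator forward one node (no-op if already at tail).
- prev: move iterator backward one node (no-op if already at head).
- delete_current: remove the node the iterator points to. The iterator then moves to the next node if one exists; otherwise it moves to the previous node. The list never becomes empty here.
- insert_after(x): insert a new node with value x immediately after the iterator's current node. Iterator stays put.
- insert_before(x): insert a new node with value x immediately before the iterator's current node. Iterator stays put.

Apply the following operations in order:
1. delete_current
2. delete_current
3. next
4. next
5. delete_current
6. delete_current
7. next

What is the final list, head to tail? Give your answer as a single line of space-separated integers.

Answer: 6 7

Derivation:
After 1 (delete_current): list=[9, 6, 7, 4, 8] cursor@9
After 2 (delete_current): list=[6, 7, 4, 8] cursor@6
After 3 (next): list=[6, 7, 4, 8] cursor@7
After 4 (next): list=[6, 7, 4, 8] cursor@4
After 5 (delete_current): list=[6, 7, 8] cursor@8
After 6 (delete_current): list=[6, 7] cursor@7
After 7 (next): list=[6, 7] cursor@7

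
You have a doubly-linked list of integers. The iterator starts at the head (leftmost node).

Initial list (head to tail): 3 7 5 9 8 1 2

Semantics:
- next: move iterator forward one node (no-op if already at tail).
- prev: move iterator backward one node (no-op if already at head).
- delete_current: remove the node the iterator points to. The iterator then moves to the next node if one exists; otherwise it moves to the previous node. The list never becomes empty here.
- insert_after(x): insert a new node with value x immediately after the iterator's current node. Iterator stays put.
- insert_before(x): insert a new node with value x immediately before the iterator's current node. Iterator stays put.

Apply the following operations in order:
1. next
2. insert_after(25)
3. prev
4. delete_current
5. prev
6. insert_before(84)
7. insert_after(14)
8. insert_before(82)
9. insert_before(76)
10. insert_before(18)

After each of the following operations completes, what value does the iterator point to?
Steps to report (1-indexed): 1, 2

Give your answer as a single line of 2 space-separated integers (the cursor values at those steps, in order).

Answer: 7 7

Derivation:
After 1 (next): list=[3, 7, 5, 9, 8, 1, 2] cursor@7
After 2 (insert_after(25)): list=[3, 7, 25, 5, 9, 8, 1, 2] cursor@7
After 3 (prev): list=[3, 7, 25, 5, 9, 8, 1, 2] cursor@3
After 4 (delete_current): list=[7, 25, 5, 9, 8, 1, 2] cursor@7
After 5 (prev): list=[7, 25, 5, 9, 8, 1, 2] cursor@7
After 6 (insert_before(84)): list=[84, 7, 25, 5, 9, 8, 1, 2] cursor@7
After 7 (insert_after(14)): list=[84, 7, 14, 25, 5, 9, 8, 1, 2] cursor@7
After 8 (insert_before(82)): list=[84, 82, 7, 14, 25, 5, 9, 8, 1, 2] cursor@7
After 9 (insert_before(76)): list=[84, 82, 76, 7, 14, 25, 5, 9, 8, 1, 2] cursor@7
After 10 (insert_before(18)): list=[84, 82, 76, 18, 7, 14, 25, 5, 9, 8, 1, 2] cursor@7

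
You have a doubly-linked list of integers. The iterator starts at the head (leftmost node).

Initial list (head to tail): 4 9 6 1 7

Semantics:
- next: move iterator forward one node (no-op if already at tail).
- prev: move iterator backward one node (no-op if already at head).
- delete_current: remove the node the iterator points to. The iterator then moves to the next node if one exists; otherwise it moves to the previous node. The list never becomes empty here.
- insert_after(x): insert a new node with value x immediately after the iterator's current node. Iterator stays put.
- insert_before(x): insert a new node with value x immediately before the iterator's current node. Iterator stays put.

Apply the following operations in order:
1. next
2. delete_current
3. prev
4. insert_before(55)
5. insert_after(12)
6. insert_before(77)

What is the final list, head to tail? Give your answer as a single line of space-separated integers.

Answer: 55 77 4 12 6 1 7

Derivation:
After 1 (next): list=[4, 9, 6, 1, 7] cursor@9
After 2 (delete_current): list=[4, 6, 1, 7] cursor@6
After 3 (prev): list=[4, 6, 1, 7] cursor@4
After 4 (insert_before(55)): list=[55, 4, 6, 1, 7] cursor@4
After 5 (insert_after(12)): list=[55, 4, 12, 6, 1, 7] cursor@4
After 6 (insert_before(77)): list=[55, 77, 4, 12, 6, 1, 7] cursor@4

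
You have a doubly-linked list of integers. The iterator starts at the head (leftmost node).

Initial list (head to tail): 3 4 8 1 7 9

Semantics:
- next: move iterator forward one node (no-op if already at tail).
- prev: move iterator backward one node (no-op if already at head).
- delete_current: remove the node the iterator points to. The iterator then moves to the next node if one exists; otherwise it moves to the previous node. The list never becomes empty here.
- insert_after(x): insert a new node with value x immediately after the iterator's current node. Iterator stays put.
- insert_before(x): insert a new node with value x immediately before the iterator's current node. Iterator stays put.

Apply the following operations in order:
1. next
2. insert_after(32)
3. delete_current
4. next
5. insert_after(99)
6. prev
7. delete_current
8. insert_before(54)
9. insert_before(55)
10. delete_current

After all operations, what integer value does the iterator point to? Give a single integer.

Answer: 99

Derivation:
After 1 (next): list=[3, 4, 8, 1, 7, 9] cursor@4
After 2 (insert_after(32)): list=[3, 4, 32, 8, 1, 7, 9] cursor@4
After 3 (delete_current): list=[3, 32, 8, 1, 7, 9] cursor@32
After 4 (next): list=[3, 32, 8, 1, 7, 9] cursor@8
After 5 (insert_after(99)): list=[3, 32, 8, 99, 1, 7, 9] cursor@8
After 6 (prev): list=[3, 32, 8, 99, 1, 7, 9] cursor@32
After 7 (delete_current): list=[3, 8, 99, 1, 7, 9] cursor@8
After 8 (insert_before(54)): list=[3, 54, 8, 99, 1, 7, 9] cursor@8
After 9 (insert_before(55)): list=[3, 54, 55, 8, 99, 1, 7, 9] cursor@8
After 10 (delete_current): list=[3, 54, 55, 99, 1, 7, 9] cursor@99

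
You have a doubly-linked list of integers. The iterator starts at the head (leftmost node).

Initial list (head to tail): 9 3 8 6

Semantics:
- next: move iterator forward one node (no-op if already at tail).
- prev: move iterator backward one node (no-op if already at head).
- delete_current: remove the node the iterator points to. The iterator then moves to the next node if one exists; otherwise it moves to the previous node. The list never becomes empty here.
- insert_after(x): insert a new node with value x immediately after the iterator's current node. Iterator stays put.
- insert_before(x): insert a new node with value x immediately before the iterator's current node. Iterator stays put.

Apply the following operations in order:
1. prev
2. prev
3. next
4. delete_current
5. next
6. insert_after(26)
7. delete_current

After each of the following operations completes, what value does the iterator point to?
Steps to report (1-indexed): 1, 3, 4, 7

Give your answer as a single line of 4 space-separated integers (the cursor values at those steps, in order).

After 1 (prev): list=[9, 3, 8, 6] cursor@9
After 2 (prev): list=[9, 3, 8, 6] cursor@9
After 3 (next): list=[9, 3, 8, 6] cursor@3
After 4 (delete_current): list=[9, 8, 6] cursor@8
After 5 (next): list=[9, 8, 6] cursor@6
After 6 (insert_after(26)): list=[9, 8, 6, 26] cursor@6
After 7 (delete_current): list=[9, 8, 26] cursor@26

Answer: 9 3 8 26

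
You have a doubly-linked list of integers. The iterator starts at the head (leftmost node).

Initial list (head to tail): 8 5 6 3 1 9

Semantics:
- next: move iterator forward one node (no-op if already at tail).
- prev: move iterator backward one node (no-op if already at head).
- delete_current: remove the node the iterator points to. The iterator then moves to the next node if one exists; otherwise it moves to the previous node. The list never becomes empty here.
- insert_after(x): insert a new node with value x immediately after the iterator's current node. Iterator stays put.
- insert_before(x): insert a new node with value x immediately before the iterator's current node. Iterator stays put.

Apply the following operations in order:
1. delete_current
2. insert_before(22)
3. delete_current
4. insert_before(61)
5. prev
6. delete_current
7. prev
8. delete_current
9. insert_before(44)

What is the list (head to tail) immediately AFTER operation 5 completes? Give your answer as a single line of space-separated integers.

After 1 (delete_current): list=[5, 6, 3, 1, 9] cursor@5
After 2 (insert_before(22)): list=[22, 5, 6, 3, 1, 9] cursor@5
After 3 (delete_current): list=[22, 6, 3, 1, 9] cursor@6
After 4 (insert_before(61)): list=[22, 61, 6, 3, 1, 9] cursor@6
After 5 (prev): list=[22, 61, 6, 3, 1, 9] cursor@61

Answer: 22 61 6 3 1 9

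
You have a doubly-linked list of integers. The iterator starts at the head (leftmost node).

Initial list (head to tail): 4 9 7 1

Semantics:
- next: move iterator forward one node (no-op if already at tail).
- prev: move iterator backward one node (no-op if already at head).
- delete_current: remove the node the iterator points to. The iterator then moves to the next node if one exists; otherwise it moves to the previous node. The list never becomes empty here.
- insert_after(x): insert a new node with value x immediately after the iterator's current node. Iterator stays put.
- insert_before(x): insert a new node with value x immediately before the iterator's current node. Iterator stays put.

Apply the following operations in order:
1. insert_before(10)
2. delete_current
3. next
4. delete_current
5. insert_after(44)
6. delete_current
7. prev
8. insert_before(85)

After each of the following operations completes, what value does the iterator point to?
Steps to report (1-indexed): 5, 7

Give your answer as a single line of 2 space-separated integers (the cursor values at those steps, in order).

After 1 (insert_before(10)): list=[10, 4, 9, 7, 1] cursor@4
After 2 (delete_current): list=[10, 9, 7, 1] cursor@9
After 3 (next): list=[10, 9, 7, 1] cursor@7
After 4 (delete_current): list=[10, 9, 1] cursor@1
After 5 (insert_after(44)): list=[10, 9, 1, 44] cursor@1
After 6 (delete_current): list=[10, 9, 44] cursor@44
After 7 (prev): list=[10, 9, 44] cursor@9
After 8 (insert_before(85)): list=[10, 85, 9, 44] cursor@9

Answer: 1 9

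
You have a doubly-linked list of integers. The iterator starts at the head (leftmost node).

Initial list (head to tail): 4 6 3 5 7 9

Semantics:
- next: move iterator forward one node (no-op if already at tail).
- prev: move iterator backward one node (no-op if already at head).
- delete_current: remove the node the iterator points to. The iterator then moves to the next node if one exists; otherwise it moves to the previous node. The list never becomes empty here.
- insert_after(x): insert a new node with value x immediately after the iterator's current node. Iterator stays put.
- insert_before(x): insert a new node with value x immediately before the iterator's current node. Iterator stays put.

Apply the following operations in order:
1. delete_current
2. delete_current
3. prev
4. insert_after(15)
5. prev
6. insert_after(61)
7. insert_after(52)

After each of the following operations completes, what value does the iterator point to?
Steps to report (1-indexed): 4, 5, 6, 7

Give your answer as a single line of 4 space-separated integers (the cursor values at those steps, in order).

After 1 (delete_current): list=[6, 3, 5, 7, 9] cursor@6
After 2 (delete_current): list=[3, 5, 7, 9] cursor@3
After 3 (prev): list=[3, 5, 7, 9] cursor@3
After 4 (insert_after(15)): list=[3, 15, 5, 7, 9] cursor@3
After 5 (prev): list=[3, 15, 5, 7, 9] cursor@3
After 6 (insert_after(61)): list=[3, 61, 15, 5, 7, 9] cursor@3
After 7 (insert_after(52)): list=[3, 52, 61, 15, 5, 7, 9] cursor@3

Answer: 3 3 3 3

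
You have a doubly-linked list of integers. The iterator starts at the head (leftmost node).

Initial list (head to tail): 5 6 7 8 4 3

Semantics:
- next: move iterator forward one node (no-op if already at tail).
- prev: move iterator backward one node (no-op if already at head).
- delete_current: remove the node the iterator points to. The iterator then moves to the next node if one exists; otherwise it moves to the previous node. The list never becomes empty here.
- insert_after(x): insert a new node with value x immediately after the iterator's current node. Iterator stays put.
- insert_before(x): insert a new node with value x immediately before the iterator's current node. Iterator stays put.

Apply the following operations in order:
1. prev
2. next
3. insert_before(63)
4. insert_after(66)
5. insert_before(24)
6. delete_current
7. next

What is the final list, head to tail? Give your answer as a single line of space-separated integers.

Answer: 5 63 24 66 7 8 4 3

Derivation:
After 1 (prev): list=[5, 6, 7, 8, 4, 3] cursor@5
After 2 (next): list=[5, 6, 7, 8, 4, 3] cursor@6
After 3 (insert_before(63)): list=[5, 63, 6, 7, 8, 4, 3] cursor@6
After 4 (insert_after(66)): list=[5, 63, 6, 66, 7, 8, 4, 3] cursor@6
After 5 (insert_before(24)): list=[5, 63, 24, 6, 66, 7, 8, 4, 3] cursor@6
After 6 (delete_current): list=[5, 63, 24, 66, 7, 8, 4, 3] cursor@66
After 7 (next): list=[5, 63, 24, 66, 7, 8, 4, 3] cursor@7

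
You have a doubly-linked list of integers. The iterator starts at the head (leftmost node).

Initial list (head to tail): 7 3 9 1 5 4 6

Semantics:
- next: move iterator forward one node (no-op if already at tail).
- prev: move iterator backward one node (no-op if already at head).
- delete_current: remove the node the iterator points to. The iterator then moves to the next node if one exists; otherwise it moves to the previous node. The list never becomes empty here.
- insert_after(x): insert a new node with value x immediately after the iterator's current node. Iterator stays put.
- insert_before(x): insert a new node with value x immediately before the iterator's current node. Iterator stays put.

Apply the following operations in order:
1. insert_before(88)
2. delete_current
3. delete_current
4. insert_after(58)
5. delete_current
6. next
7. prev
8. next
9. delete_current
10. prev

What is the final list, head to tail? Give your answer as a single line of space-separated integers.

After 1 (insert_before(88)): list=[88, 7, 3, 9, 1, 5, 4, 6] cursor@7
After 2 (delete_current): list=[88, 3, 9, 1, 5, 4, 6] cursor@3
After 3 (delete_current): list=[88, 9, 1, 5, 4, 6] cursor@9
After 4 (insert_after(58)): list=[88, 9, 58, 1, 5, 4, 6] cursor@9
After 5 (delete_current): list=[88, 58, 1, 5, 4, 6] cursor@58
After 6 (next): list=[88, 58, 1, 5, 4, 6] cursor@1
After 7 (prev): list=[88, 58, 1, 5, 4, 6] cursor@58
After 8 (next): list=[88, 58, 1, 5, 4, 6] cursor@1
After 9 (delete_current): list=[88, 58, 5, 4, 6] cursor@5
After 10 (prev): list=[88, 58, 5, 4, 6] cursor@58

Answer: 88 58 5 4 6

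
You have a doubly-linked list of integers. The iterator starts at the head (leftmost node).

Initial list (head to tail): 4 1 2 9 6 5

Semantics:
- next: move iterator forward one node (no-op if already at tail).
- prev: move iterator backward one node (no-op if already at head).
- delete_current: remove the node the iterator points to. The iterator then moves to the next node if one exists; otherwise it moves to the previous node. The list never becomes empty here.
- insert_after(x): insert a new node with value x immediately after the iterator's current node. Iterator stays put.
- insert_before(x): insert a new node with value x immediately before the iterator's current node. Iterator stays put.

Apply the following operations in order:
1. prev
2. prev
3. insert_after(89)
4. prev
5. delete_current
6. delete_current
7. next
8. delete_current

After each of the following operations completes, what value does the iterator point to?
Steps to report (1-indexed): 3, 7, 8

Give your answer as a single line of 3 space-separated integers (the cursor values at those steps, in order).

After 1 (prev): list=[4, 1, 2, 9, 6, 5] cursor@4
After 2 (prev): list=[4, 1, 2, 9, 6, 5] cursor@4
After 3 (insert_after(89)): list=[4, 89, 1, 2, 9, 6, 5] cursor@4
After 4 (prev): list=[4, 89, 1, 2, 9, 6, 5] cursor@4
After 5 (delete_current): list=[89, 1, 2, 9, 6, 5] cursor@89
After 6 (delete_current): list=[1, 2, 9, 6, 5] cursor@1
After 7 (next): list=[1, 2, 9, 6, 5] cursor@2
After 8 (delete_current): list=[1, 9, 6, 5] cursor@9

Answer: 4 2 9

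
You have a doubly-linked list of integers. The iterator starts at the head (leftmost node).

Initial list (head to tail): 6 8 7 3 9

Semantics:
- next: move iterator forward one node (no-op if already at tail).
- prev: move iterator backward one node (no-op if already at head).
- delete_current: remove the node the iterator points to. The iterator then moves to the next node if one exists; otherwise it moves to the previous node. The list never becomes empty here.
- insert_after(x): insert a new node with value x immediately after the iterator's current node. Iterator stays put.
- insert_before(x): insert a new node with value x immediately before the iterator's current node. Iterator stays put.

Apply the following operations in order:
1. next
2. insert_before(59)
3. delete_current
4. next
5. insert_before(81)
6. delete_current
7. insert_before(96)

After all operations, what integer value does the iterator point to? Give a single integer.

Answer: 9

Derivation:
After 1 (next): list=[6, 8, 7, 3, 9] cursor@8
After 2 (insert_before(59)): list=[6, 59, 8, 7, 3, 9] cursor@8
After 3 (delete_current): list=[6, 59, 7, 3, 9] cursor@7
After 4 (next): list=[6, 59, 7, 3, 9] cursor@3
After 5 (insert_before(81)): list=[6, 59, 7, 81, 3, 9] cursor@3
After 6 (delete_current): list=[6, 59, 7, 81, 9] cursor@9
After 7 (insert_before(96)): list=[6, 59, 7, 81, 96, 9] cursor@9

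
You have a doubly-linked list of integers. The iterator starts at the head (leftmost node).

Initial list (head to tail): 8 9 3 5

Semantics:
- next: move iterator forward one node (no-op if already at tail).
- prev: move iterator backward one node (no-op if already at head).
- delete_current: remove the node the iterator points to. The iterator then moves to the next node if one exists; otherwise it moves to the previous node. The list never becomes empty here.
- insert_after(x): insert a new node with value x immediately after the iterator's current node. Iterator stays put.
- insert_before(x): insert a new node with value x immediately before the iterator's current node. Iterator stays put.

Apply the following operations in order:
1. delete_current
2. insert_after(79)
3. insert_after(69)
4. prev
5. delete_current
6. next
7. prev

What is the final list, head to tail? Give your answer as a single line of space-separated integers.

After 1 (delete_current): list=[9, 3, 5] cursor@9
After 2 (insert_after(79)): list=[9, 79, 3, 5] cursor@9
After 3 (insert_after(69)): list=[9, 69, 79, 3, 5] cursor@9
After 4 (prev): list=[9, 69, 79, 3, 5] cursor@9
After 5 (delete_current): list=[69, 79, 3, 5] cursor@69
After 6 (next): list=[69, 79, 3, 5] cursor@79
After 7 (prev): list=[69, 79, 3, 5] cursor@69

Answer: 69 79 3 5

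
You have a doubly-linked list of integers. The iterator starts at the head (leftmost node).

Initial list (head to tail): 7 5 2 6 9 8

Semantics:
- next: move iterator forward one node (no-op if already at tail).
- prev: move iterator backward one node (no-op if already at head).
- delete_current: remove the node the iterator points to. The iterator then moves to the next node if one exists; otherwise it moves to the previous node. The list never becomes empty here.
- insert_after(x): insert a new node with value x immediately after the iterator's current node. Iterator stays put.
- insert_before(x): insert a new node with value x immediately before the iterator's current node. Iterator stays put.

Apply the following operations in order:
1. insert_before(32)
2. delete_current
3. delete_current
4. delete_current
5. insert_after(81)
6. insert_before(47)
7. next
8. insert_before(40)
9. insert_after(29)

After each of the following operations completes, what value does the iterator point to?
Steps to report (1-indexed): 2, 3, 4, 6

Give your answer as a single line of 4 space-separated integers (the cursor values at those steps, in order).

After 1 (insert_before(32)): list=[32, 7, 5, 2, 6, 9, 8] cursor@7
After 2 (delete_current): list=[32, 5, 2, 6, 9, 8] cursor@5
After 3 (delete_current): list=[32, 2, 6, 9, 8] cursor@2
After 4 (delete_current): list=[32, 6, 9, 8] cursor@6
After 5 (insert_after(81)): list=[32, 6, 81, 9, 8] cursor@6
After 6 (insert_before(47)): list=[32, 47, 6, 81, 9, 8] cursor@6
After 7 (next): list=[32, 47, 6, 81, 9, 8] cursor@81
After 8 (insert_before(40)): list=[32, 47, 6, 40, 81, 9, 8] cursor@81
After 9 (insert_after(29)): list=[32, 47, 6, 40, 81, 29, 9, 8] cursor@81

Answer: 5 2 6 6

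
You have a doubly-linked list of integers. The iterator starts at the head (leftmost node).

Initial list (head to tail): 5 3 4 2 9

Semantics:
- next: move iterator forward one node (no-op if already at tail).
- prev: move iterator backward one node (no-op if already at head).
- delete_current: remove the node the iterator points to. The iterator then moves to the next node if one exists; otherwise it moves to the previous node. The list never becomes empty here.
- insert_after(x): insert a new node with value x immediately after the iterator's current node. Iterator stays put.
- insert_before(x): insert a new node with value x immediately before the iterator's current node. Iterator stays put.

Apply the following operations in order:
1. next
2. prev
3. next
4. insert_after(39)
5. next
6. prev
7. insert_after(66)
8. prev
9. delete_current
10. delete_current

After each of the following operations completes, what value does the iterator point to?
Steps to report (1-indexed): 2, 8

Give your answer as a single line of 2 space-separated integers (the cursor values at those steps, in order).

Answer: 5 5

Derivation:
After 1 (next): list=[5, 3, 4, 2, 9] cursor@3
After 2 (prev): list=[5, 3, 4, 2, 9] cursor@5
After 3 (next): list=[5, 3, 4, 2, 9] cursor@3
After 4 (insert_after(39)): list=[5, 3, 39, 4, 2, 9] cursor@3
After 5 (next): list=[5, 3, 39, 4, 2, 9] cursor@39
After 6 (prev): list=[5, 3, 39, 4, 2, 9] cursor@3
After 7 (insert_after(66)): list=[5, 3, 66, 39, 4, 2, 9] cursor@3
After 8 (prev): list=[5, 3, 66, 39, 4, 2, 9] cursor@5
After 9 (delete_current): list=[3, 66, 39, 4, 2, 9] cursor@3
After 10 (delete_current): list=[66, 39, 4, 2, 9] cursor@66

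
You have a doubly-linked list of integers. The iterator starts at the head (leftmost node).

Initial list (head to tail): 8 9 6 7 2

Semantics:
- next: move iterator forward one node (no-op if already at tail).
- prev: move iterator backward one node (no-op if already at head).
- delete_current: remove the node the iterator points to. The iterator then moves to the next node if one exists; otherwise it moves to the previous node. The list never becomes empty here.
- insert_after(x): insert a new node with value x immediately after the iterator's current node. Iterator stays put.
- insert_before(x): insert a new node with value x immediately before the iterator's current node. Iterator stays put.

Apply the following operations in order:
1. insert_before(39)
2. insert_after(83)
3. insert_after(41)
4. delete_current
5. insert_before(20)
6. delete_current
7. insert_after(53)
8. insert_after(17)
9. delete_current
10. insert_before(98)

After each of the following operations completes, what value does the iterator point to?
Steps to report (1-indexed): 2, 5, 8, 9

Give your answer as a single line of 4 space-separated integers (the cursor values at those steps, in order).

Answer: 8 41 83 17

Derivation:
After 1 (insert_before(39)): list=[39, 8, 9, 6, 7, 2] cursor@8
After 2 (insert_after(83)): list=[39, 8, 83, 9, 6, 7, 2] cursor@8
After 3 (insert_after(41)): list=[39, 8, 41, 83, 9, 6, 7, 2] cursor@8
After 4 (delete_current): list=[39, 41, 83, 9, 6, 7, 2] cursor@41
After 5 (insert_before(20)): list=[39, 20, 41, 83, 9, 6, 7, 2] cursor@41
After 6 (delete_current): list=[39, 20, 83, 9, 6, 7, 2] cursor@83
After 7 (insert_after(53)): list=[39, 20, 83, 53, 9, 6, 7, 2] cursor@83
After 8 (insert_after(17)): list=[39, 20, 83, 17, 53, 9, 6, 7, 2] cursor@83
After 9 (delete_current): list=[39, 20, 17, 53, 9, 6, 7, 2] cursor@17
After 10 (insert_before(98)): list=[39, 20, 98, 17, 53, 9, 6, 7, 2] cursor@17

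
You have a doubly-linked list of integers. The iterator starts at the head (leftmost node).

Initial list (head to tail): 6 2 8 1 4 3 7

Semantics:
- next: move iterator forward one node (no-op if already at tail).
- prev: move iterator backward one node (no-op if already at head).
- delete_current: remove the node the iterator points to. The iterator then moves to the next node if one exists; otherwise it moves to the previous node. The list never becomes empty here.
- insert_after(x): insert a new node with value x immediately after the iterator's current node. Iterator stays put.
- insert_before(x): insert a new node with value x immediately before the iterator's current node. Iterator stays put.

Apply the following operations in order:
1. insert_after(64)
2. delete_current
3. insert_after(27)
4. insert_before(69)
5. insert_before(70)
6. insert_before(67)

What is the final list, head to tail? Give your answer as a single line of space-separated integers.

Answer: 69 70 67 64 27 2 8 1 4 3 7

Derivation:
After 1 (insert_after(64)): list=[6, 64, 2, 8, 1, 4, 3, 7] cursor@6
After 2 (delete_current): list=[64, 2, 8, 1, 4, 3, 7] cursor@64
After 3 (insert_after(27)): list=[64, 27, 2, 8, 1, 4, 3, 7] cursor@64
After 4 (insert_before(69)): list=[69, 64, 27, 2, 8, 1, 4, 3, 7] cursor@64
After 5 (insert_before(70)): list=[69, 70, 64, 27, 2, 8, 1, 4, 3, 7] cursor@64
After 6 (insert_before(67)): list=[69, 70, 67, 64, 27, 2, 8, 1, 4, 3, 7] cursor@64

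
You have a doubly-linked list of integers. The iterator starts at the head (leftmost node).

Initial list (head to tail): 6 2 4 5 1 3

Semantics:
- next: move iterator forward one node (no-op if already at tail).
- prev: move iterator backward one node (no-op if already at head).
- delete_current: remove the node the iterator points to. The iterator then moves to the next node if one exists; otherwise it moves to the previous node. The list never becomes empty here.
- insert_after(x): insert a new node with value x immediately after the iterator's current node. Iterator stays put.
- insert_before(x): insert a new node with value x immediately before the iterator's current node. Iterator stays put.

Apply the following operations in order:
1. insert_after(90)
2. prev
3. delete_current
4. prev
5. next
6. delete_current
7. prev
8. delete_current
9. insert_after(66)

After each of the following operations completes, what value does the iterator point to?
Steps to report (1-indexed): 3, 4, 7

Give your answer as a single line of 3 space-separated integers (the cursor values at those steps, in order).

After 1 (insert_after(90)): list=[6, 90, 2, 4, 5, 1, 3] cursor@6
After 2 (prev): list=[6, 90, 2, 4, 5, 1, 3] cursor@6
After 3 (delete_current): list=[90, 2, 4, 5, 1, 3] cursor@90
After 4 (prev): list=[90, 2, 4, 5, 1, 3] cursor@90
After 5 (next): list=[90, 2, 4, 5, 1, 3] cursor@2
After 6 (delete_current): list=[90, 4, 5, 1, 3] cursor@4
After 7 (prev): list=[90, 4, 5, 1, 3] cursor@90
After 8 (delete_current): list=[4, 5, 1, 3] cursor@4
After 9 (insert_after(66)): list=[4, 66, 5, 1, 3] cursor@4

Answer: 90 90 90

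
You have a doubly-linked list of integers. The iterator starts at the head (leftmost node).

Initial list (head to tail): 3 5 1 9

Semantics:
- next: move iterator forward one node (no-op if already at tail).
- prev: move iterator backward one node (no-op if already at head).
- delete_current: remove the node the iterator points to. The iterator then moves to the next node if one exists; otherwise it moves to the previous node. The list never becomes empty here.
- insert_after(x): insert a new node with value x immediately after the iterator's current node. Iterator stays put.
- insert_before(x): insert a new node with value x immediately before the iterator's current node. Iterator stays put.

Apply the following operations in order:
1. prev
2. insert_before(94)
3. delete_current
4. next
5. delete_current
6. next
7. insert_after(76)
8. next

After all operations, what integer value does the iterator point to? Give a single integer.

Answer: 76

Derivation:
After 1 (prev): list=[3, 5, 1, 9] cursor@3
After 2 (insert_before(94)): list=[94, 3, 5, 1, 9] cursor@3
After 3 (delete_current): list=[94, 5, 1, 9] cursor@5
After 4 (next): list=[94, 5, 1, 9] cursor@1
After 5 (delete_current): list=[94, 5, 9] cursor@9
After 6 (next): list=[94, 5, 9] cursor@9
After 7 (insert_after(76)): list=[94, 5, 9, 76] cursor@9
After 8 (next): list=[94, 5, 9, 76] cursor@76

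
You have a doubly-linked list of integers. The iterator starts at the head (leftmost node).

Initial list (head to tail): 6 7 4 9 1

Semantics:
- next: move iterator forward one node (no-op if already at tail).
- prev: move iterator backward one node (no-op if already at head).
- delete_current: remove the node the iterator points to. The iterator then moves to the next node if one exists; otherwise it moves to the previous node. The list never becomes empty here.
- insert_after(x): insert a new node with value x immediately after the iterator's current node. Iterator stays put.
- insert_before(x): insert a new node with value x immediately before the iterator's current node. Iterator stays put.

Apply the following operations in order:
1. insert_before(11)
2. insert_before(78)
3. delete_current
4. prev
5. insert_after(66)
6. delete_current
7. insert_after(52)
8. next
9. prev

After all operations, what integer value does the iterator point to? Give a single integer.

Answer: 66

Derivation:
After 1 (insert_before(11)): list=[11, 6, 7, 4, 9, 1] cursor@6
After 2 (insert_before(78)): list=[11, 78, 6, 7, 4, 9, 1] cursor@6
After 3 (delete_current): list=[11, 78, 7, 4, 9, 1] cursor@7
After 4 (prev): list=[11, 78, 7, 4, 9, 1] cursor@78
After 5 (insert_after(66)): list=[11, 78, 66, 7, 4, 9, 1] cursor@78
After 6 (delete_current): list=[11, 66, 7, 4, 9, 1] cursor@66
After 7 (insert_after(52)): list=[11, 66, 52, 7, 4, 9, 1] cursor@66
After 8 (next): list=[11, 66, 52, 7, 4, 9, 1] cursor@52
After 9 (prev): list=[11, 66, 52, 7, 4, 9, 1] cursor@66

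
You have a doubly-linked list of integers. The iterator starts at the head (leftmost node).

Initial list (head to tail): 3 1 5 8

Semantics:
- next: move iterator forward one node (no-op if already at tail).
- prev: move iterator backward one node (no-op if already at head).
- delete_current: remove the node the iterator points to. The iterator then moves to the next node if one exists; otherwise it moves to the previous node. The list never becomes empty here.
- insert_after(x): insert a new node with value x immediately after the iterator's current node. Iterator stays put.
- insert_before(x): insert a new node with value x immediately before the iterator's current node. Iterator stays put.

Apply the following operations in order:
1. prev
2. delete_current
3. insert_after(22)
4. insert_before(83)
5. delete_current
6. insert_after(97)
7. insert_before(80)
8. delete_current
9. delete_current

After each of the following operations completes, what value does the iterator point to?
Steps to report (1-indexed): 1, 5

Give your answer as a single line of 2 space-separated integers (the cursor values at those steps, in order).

Answer: 3 22

Derivation:
After 1 (prev): list=[3, 1, 5, 8] cursor@3
After 2 (delete_current): list=[1, 5, 8] cursor@1
After 3 (insert_after(22)): list=[1, 22, 5, 8] cursor@1
After 4 (insert_before(83)): list=[83, 1, 22, 5, 8] cursor@1
After 5 (delete_current): list=[83, 22, 5, 8] cursor@22
After 6 (insert_after(97)): list=[83, 22, 97, 5, 8] cursor@22
After 7 (insert_before(80)): list=[83, 80, 22, 97, 5, 8] cursor@22
After 8 (delete_current): list=[83, 80, 97, 5, 8] cursor@97
After 9 (delete_current): list=[83, 80, 5, 8] cursor@5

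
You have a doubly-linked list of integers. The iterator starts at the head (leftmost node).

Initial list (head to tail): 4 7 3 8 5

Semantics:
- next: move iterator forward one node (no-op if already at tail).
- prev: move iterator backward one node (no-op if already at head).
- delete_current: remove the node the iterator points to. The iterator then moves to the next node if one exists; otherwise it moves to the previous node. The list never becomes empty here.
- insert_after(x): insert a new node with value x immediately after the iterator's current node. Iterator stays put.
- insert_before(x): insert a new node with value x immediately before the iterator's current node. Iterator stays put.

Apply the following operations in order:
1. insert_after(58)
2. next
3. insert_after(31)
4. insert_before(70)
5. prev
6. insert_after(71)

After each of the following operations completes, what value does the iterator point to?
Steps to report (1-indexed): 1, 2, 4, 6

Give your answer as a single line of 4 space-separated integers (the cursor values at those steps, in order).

After 1 (insert_after(58)): list=[4, 58, 7, 3, 8, 5] cursor@4
After 2 (next): list=[4, 58, 7, 3, 8, 5] cursor@58
After 3 (insert_after(31)): list=[4, 58, 31, 7, 3, 8, 5] cursor@58
After 4 (insert_before(70)): list=[4, 70, 58, 31, 7, 3, 8, 5] cursor@58
After 5 (prev): list=[4, 70, 58, 31, 7, 3, 8, 5] cursor@70
After 6 (insert_after(71)): list=[4, 70, 71, 58, 31, 7, 3, 8, 5] cursor@70

Answer: 4 58 58 70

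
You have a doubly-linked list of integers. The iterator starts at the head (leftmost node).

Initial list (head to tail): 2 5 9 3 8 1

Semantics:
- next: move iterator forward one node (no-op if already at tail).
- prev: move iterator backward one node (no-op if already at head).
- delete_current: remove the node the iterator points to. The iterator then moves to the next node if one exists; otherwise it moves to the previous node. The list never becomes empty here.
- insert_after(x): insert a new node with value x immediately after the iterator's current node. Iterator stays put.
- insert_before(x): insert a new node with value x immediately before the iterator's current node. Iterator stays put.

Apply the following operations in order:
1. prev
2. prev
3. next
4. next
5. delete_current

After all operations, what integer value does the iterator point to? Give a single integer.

Answer: 3

Derivation:
After 1 (prev): list=[2, 5, 9, 3, 8, 1] cursor@2
After 2 (prev): list=[2, 5, 9, 3, 8, 1] cursor@2
After 3 (next): list=[2, 5, 9, 3, 8, 1] cursor@5
After 4 (next): list=[2, 5, 9, 3, 8, 1] cursor@9
After 5 (delete_current): list=[2, 5, 3, 8, 1] cursor@3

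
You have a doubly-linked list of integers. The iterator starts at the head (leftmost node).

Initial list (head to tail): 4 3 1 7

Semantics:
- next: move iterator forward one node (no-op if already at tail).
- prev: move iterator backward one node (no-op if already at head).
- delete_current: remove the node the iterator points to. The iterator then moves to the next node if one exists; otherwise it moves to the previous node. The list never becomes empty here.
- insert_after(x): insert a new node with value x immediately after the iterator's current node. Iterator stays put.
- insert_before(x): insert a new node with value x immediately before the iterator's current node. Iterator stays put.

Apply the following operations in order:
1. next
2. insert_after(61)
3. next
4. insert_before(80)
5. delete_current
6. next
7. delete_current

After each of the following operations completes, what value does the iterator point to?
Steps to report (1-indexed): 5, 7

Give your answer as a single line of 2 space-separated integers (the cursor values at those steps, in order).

Answer: 1 1

Derivation:
After 1 (next): list=[4, 3, 1, 7] cursor@3
After 2 (insert_after(61)): list=[4, 3, 61, 1, 7] cursor@3
After 3 (next): list=[4, 3, 61, 1, 7] cursor@61
After 4 (insert_before(80)): list=[4, 3, 80, 61, 1, 7] cursor@61
After 5 (delete_current): list=[4, 3, 80, 1, 7] cursor@1
After 6 (next): list=[4, 3, 80, 1, 7] cursor@7
After 7 (delete_current): list=[4, 3, 80, 1] cursor@1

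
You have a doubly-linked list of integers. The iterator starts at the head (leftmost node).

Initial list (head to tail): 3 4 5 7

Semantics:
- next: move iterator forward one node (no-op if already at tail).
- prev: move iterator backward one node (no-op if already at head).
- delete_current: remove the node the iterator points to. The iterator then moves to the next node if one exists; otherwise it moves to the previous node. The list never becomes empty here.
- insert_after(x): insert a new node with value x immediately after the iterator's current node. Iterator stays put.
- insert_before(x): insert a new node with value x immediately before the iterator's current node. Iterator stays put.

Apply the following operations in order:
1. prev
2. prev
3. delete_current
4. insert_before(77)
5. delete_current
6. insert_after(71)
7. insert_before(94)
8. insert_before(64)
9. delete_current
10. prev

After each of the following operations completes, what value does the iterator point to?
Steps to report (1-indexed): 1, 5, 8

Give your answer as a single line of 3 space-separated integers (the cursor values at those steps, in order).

After 1 (prev): list=[3, 4, 5, 7] cursor@3
After 2 (prev): list=[3, 4, 5, 7] cursor@3
After 3 (delete_current): list=[4, 5, 7] cursor@4
After 4 (insert_before(77)): list=[77, 4, 5, 7] cursor@4
After 5 (delete_current): list=[77, 5, 7] cursor@5
After 6 (insert_after(71)): list=[77, 5, 71, 7] cursor@5
After 7 (insert_before(94)): list=[77, 94, 5, 71, 7] cursor@5
After 8 (insert_before(64)): list=[77, 94, 64, 5, 71, 7] cursor@5
After 9 (delete_current): list=[77, 94, 64, 71, 7] cursor@71
After 10 (prev): list=[77, 94, 64, 71, 7] cursor@64

Answer: 3 5 5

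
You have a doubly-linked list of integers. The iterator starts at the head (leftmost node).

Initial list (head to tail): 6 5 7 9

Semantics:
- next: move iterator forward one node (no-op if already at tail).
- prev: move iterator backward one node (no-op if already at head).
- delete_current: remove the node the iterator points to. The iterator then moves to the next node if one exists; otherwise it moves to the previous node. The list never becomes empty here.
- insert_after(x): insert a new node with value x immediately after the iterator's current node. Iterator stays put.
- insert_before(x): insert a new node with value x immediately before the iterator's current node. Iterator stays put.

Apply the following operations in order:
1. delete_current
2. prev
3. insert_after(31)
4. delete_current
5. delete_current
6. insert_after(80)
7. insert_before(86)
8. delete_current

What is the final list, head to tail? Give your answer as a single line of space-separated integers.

Answer: 86 80 9

Derivation:
After 1 (delete_current): list=[5, 7, 9] cursor@5
After 2 (prev): list=[5, 7, 9] cursor@5
After 3 (insert_after(31)): list=[5, 31, 7, 9] cursor@5
After 4 (delete_current): list=[31, 7, 9] cursor@31
After 5 (delete_current): list=[7, 9] cursor@7
After 6 (insert_after(80)): list=[7, 80, 9] cursor@7
After 7 (insert_before(86)): list=[86, 7, 80, 9] cursor@7
After 8 (delete_current): list=[86, 80, 9] cursor@80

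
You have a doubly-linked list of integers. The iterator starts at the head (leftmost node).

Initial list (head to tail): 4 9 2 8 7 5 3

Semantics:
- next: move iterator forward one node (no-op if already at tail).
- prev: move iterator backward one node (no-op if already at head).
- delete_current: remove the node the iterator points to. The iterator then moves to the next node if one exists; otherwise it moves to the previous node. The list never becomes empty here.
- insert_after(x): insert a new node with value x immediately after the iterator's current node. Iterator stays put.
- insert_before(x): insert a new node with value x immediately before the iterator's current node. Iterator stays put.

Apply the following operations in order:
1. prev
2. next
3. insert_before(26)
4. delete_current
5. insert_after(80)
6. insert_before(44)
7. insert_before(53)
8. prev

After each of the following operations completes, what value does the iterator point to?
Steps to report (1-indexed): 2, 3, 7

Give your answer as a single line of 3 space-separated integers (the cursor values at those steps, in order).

After 1 (prev): list=[4, 9, 2, 8, 7, 5, 3] cursor@4
After 2 (next): list=[4, 9, 2, 8, 7, 5, 3] cursor@9
After 3 (insert_before(26)): list=[4, 26, 9, 2, 8, 7, 5, 3] cursor@9
After 4 (delete_current): list=[4, 26, 2, 8, 7, 5, 3] cursor@2
After 5 (insert_after(80)): list=[4, 26, 2, 80, 8, 7, 5, 3] cursor@2
After 6 (insert_before(44)): list=[4, 26, 44, 2, 80, 8, 7, 5, 3] cursor@2
After 7 (insert_before(53)): list=[4, 26, 44, 53, 2, 80, 8, 7, 5, 3] cursor@2
After 8 (prev): list=[4, 26, 44, 53, 2, 80, 8, 7, 5, 3] cursor@53

Answer: 9 9 2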